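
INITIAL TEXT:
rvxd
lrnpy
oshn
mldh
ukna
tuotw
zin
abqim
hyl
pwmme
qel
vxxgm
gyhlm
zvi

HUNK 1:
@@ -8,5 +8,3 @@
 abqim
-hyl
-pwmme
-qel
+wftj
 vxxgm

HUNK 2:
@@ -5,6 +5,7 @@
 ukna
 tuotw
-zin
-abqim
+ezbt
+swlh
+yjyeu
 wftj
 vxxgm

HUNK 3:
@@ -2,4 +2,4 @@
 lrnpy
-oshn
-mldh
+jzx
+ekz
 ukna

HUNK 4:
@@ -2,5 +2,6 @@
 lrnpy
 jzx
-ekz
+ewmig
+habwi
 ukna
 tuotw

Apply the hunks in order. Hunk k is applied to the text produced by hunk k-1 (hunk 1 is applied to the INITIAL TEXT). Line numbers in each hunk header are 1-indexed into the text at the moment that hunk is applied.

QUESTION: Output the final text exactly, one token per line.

Answer: rvxd
lrnpy
jzx
ewmig
habwi
ukna
tuotw
ezbt
swlh
yjyeu
wftj
vxxgm
gyhlm
zvi

Derivation:
Hunk 1: at line 8 remove [hyl,pwmme,qel] add [wftj] -> 12 lines: rvxd lrnpy oshn mldh ukna tuotw zin abqim wftj vxxgm gyhlm zvi
Hunk 2: at line 5 remove [zin,abqim] add [ezbt,swlh,yjyeu] -> 13 lines: rvxd lrnpy oshn mldh ukna tuotw ezbt swlh yjyeu wftj vxxgm gyhlm zvi
Hunk 3: at line 2 remove [oshn,mldh] add [jzx,ekz] -> 13 lines: rvxd lrnpy jzx ekz ukna tuotw ezbt swlh yjyeu wftj vxxgm gyhlm zvi
Hunk 4: at line 2 remove [ekz] add [ewmig,habwi] -> 14 lines: rvxd lrnpy jzx ewmig habwi ukna tuotw ezbt swlh yjyeu wftj vxxgm gyhlm zvi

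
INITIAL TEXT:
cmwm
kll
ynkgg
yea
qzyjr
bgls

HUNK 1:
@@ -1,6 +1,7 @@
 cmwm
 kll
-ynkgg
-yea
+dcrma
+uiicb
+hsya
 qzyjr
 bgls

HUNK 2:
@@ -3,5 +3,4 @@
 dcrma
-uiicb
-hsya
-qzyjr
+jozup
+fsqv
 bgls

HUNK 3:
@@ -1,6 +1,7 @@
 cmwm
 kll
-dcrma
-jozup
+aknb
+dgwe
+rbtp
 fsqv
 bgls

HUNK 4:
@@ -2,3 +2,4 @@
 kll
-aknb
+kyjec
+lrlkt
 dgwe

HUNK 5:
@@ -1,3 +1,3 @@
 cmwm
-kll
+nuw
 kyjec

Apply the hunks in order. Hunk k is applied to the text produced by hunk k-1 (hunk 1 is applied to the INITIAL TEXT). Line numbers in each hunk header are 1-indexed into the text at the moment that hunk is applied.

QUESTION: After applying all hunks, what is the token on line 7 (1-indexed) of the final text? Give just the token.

Hunk 1: at line 1 remove [ynkgg,yea] add [dcrma,uiicb,hsya] -> 7 lines: cmwm kll dcrma uiicb hsya qzyjr bgls
Hunk 2: at line 3 remove [uiicb,hsya,qzyjr] add [jozup,fsqv] -> 6 lines: cmwm kll dcrma jozup fsqv bgls
Hunk 3: at line 1 remove [dcrma,jozup] add [aknb,dgwe,rbtp] -> 7 lines: cmwm kll aknb dgwe rbtp fsqv bgls
Hunk 4: at line 2 remove [aknb] add [kyjec,lrlkt] -> 8 lines: cmwm kll kyjec lrlkt dgwe rbtp fsqv bgls
Hunk 5: at line 1 remove [kll] add [nuw] -> 8 lines: cmwm nuw kyjec lrlkt dgwe rbtp fsqv bgls
Final line 7: fsqv

Answer: fsqv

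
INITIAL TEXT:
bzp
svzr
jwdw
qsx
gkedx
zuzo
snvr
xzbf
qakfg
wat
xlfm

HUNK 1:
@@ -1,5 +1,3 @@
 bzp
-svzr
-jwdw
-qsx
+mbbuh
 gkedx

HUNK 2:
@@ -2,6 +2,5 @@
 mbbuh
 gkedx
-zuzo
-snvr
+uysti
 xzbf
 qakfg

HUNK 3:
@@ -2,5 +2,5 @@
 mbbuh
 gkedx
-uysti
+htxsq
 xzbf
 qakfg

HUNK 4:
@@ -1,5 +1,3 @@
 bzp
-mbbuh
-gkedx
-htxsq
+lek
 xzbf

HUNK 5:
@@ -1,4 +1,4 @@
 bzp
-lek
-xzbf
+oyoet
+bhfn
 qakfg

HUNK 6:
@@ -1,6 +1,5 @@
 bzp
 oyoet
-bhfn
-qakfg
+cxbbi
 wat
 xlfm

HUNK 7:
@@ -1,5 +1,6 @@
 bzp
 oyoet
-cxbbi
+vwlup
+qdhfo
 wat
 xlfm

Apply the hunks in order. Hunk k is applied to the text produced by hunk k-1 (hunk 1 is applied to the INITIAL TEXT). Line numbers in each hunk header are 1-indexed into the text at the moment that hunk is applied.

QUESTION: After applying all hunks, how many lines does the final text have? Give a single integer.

Answer: 6

Derivation:
Hunk 1: at line 1 remove [svzr,jwdw,qsx] add [mbbuh] -> 9 lines: bzp mbbuh gkedx zuzo snvr xzbf qakfg wat xlfm
Hunk 2: at line 2 remove [zuzo,snvr] add [uysti] -> 8 lines: bzp mbbuh gkedx uysti xzbf qakfg wat xlfm
Hunk 3: at line 2 remove [uysti] add [htxsq] -> 8 lines: bzp mbbuh gkedx htxsq xzbf qakfg wat xlfm
Hunk 4: at line 1 remove [mbbuh,gkedx,htxsq] add [lek] -> 6 lines: bzp lek xzbf qakfg wat xlfm
Hunk 5: at line 1 remove [lek,xzbf] add [oyoet,bhfn] -> 6 lines: bzp oyoet bhfn qakfg wat xlfm
Hunk 6: at line 1 remove [bhfn,qakfg] add [cxbbi] -> 5 lines: bzp oyoet cxbbi wat xlfm
Hunk 7: at line 1 remove [cxbbi] add [vwlup,qdhfo] -> 6 lines: bzp oyoet vwlup qdhfo wat xlfm
Final line count: 6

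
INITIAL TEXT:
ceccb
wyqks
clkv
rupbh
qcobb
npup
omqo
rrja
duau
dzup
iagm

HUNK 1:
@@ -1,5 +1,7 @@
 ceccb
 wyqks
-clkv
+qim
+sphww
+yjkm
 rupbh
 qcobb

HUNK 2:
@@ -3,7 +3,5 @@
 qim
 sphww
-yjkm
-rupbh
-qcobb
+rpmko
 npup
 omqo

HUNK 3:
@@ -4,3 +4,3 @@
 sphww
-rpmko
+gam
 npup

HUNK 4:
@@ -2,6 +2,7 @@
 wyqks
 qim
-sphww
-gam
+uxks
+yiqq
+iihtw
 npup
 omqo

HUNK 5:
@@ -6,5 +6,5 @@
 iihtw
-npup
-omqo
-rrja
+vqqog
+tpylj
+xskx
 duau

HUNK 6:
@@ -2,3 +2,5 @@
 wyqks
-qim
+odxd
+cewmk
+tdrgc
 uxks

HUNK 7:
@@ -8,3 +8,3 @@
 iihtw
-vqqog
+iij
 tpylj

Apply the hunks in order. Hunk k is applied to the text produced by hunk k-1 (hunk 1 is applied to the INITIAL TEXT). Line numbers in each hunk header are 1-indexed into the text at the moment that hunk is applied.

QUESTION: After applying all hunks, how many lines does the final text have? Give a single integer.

Hunk 1: at line 1 remove [clkv] add [qim,sphww,yjkm] -> 13 lines: ceccb wyqks qim sphww yjkm rupbh qcobb npup omqo rrja duau dzup iagm
Hunk 2: at line 3 remove [yjkm,rupbh,qcobb] add [rpmko] -> 11 lines: ceccb wyqks qim sphww rpmko npup omqo rrja duau dzup iagm
Hunk 3: at line 4 remove [rpmko] add [gam] -> 11 lines: ceccb wyqks qim sphww gam npup omqo rrja duau dzup iagm
Hunk 4: at line 2 remove [sphww,gam] add [uxks,yiqq,iihtw] -> 12 lines: ceccb wyqks qim uxks yiqq iihtw npup omqo rrja duau dzup iagm
Hunk 5: at line 6 remove [npup,omqo,rrja] add [vqqog,tpylj,xskx] -> 12 lines: ceccb wyqks qim uxks yiqq iihtw vqqog tpylj xskx duau dzup iagm
Hunk 6: at line 2 remove [qim] add [odxd,cewmk,tdrgc] -> 14 lines: ceccb wyqks odxd cewmk tdrgc uxks yiqq iihtw vqqog tpylj xskx duau dzup iagm
Hunk 7: at line 8 remove [vqqog] add [iij] -> 14 lines: ceccb wyqks odxd cewmk tdrgc uxks yiqq iihtw iij tpylj xskx duau dzup iagm
Final line count: 14

Answer: 14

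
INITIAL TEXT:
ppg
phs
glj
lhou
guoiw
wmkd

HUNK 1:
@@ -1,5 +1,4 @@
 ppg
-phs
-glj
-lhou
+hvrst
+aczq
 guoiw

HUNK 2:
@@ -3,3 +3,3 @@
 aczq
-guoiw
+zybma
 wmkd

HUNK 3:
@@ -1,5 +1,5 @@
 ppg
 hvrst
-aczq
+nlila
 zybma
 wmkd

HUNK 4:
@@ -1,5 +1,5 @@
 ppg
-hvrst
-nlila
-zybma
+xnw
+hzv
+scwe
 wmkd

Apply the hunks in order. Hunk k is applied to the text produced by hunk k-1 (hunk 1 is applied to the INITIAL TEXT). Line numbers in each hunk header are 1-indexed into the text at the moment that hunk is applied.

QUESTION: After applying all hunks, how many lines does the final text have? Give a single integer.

Answer: 5

Derivation:
Hunk 1: at line 1 remove [phs,glj,lhou] add [hvrst,aczq] -> 5 lines: ppg hvrst aczq guoiw wmkd
Hunk 2: at line 3 remove [guoiw] add [zybma] -> 5 lines: ppg hvrst aczq zybma wmkd
Hunk 3: at line 1 remove [aczq] add [nlila] -> 5 lines: ppg hvrst nlila zybma wmkd
Hunk 4: at line 1 remove [hvrst,nlila,zybma] add [xnw,hzv,scwe] -> 5 lines: ppg xnw hzv scwe wmkd
Final line count: 5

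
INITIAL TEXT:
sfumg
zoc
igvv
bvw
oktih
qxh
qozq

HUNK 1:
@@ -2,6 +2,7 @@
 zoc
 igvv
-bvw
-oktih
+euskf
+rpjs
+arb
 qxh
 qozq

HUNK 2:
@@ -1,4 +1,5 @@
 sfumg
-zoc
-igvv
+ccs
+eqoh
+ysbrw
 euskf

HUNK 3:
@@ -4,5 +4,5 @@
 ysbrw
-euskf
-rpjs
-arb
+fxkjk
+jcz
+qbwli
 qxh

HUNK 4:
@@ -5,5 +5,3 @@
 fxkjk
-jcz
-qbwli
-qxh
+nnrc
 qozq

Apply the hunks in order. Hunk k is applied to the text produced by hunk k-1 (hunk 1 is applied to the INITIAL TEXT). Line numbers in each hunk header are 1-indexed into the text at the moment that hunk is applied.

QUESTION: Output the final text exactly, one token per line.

Hunk 1: at line 2 remove [bvw,oktih] add [euskf,rpjs,arb] -> 8 lines: sfumg zoc igvv euskf rpjs arb qxh qozq
Hunk 2: at line 1 remove [zoc,igvv] add [ccs,eqoh,ysbrw] -> 9 lines: sfumg ccs eqoh ysbrw euskf rpjs arb qxh qozq
Hunk 3: at line 4 remove [euskf,rpjs,arb] add [fxkjk,jcz,qbwli] -> 9 lines: sfumg ccs eqoh ysbrw fxkjk jcz qbwli qxh qozq
Hunk 4: at line 5 remove [jcz,qbwli,qxh] add [nnrc] -> 7 lines: sfumg ccs eqoh ysbrw fxkjk nnrc qozq

Answer: sfumg
ccs
eqoh
ysbrw
fxkjk
nnrc
qozq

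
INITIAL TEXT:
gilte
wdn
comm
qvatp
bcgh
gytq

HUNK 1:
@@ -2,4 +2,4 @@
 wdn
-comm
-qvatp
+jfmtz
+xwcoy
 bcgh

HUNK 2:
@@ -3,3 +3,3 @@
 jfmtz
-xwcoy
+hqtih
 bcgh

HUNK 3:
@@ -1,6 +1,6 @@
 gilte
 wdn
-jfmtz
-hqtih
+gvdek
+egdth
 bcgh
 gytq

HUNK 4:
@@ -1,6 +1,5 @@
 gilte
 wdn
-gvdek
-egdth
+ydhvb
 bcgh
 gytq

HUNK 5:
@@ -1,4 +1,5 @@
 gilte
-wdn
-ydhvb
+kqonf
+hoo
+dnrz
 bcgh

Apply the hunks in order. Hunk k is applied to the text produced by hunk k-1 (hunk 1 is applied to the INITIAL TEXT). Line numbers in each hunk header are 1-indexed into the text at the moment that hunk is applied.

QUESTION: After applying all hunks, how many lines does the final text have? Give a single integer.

Answer: 6

Derivation:
Hunk 1: at line 2 remove [comm,qvatp] add [jfmtz,xwcoy] -> 6 lines: gilte wdn jfmtz xwcoy bcgh gytq
Hunk 2: at line 3 remove [xwcoy] add [hqtih] -> 6 lines: gilte wdn jfmtz hqtih bcgh gytq
Hunk 3: at line 1 remove [jfmtz,hqtih] add [gvdek,egdth] -> 6 lines: gilte wdn gvdek egdth bcgh gytq
Hunk 4: at line 1 remove [gvdek,egdth] add [ydhvb] -> 5 lines: gilte wdn ydhvb bcgh gytq
Hunk 5: at line 1 remove [wdn,ydhvb] add [kqonf,hoo,dnrz] -> 6 lines: gilte kqonf hoo dnrz bcgh gytq
Final line count: 6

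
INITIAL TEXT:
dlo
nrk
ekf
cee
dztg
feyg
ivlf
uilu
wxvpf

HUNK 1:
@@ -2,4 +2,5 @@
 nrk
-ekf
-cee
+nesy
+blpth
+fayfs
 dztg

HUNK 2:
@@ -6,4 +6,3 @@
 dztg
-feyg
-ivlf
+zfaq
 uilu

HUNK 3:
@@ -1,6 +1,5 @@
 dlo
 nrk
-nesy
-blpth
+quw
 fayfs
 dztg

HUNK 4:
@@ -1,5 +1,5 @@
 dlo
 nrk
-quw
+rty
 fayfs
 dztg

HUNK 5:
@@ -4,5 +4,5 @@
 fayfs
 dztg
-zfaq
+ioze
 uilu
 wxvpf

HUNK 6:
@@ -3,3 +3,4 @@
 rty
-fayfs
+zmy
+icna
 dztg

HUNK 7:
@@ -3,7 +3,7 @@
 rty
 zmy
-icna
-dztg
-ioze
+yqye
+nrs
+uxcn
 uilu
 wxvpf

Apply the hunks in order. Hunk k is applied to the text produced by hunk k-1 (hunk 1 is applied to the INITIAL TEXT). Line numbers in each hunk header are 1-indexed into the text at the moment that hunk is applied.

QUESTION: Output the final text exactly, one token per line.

Answer: dlo
nrk
rty
zmy
yqye
nrs
uxcn
uilu
wxvpf

Derivation:
Hunk 1: at line 2 remove [ekf,cee] add [nesy,blpth,fayfs] -> 10 lines: dlo nrk nesy blpth fayfs dztg feyg ivlf uilu wxvpf
Hunk 2: at line 6 remove [feyg,ivlf] add [zfaq] -> 9 lines: dlo nrk nesy blpth fayfs dztg zfaq uilu wxvpf
Hunk 3: at line 1 remove [nesy,blpth] add [quw] -> 8 lines: dlo nrk quw fayfs dztg zfaq uilu wxvpf
Hunk 4: at line 1 remove [quw] add [rty] -> 8 lines: dlo nrk rty fayfs dztg zfaq uilu wxvpf
Hunk 5: at line 4 remove [zfaq] add [ioze] -> 8 lines: dlo nrk rty fayfs dztg ioze uilu wxvpf
Hunk 6: at line 3 remove [fayfs] add [zmy,icna] -> 9 lines: dlo nrk rty zmy icna dztg ioze uilu wxvpf
Hunk 7: at line 3 remove [icna,dztg,ioze] add [yqye,nrs,uxcn] -> 9 lines: dlo nrk rty zmy yqye nrs uxcn uilu wxvpf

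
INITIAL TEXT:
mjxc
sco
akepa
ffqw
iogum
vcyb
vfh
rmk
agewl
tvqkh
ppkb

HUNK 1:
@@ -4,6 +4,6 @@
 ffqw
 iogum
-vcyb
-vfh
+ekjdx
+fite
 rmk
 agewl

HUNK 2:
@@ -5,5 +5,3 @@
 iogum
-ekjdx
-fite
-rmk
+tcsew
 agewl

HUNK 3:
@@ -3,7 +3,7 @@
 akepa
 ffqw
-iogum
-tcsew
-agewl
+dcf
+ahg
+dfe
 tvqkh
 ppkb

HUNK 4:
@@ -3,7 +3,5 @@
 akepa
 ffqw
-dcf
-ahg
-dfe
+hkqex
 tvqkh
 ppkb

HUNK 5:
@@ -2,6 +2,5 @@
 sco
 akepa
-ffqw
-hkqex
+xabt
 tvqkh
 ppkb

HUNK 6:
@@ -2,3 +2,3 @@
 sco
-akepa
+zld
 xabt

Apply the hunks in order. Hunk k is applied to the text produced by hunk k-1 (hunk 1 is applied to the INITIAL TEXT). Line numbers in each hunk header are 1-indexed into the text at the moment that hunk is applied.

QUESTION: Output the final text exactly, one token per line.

Hunk 1: at line 4 remove [vcyb,vfh] add [ekjdx,fite] -> 11 lines: mjxc sco akepa ffqw iogum ekjdx fite rmk agewl tvqkh ppkb
Hunk 2: at line 5 remove [ekjdx,fite,rmk] add [tcsew] -> 9 lines: mjxc sco akepa ffqw iogum tcsew agewl tvqkh ppkb
Hunk 3: at line 3 remove [iogum,tcsew,agewl] add [dcf,ahg,dfe] -> 9 lines: mjxc sco akepa ffqw dcf ahg dfe tvqkh ppkb
Hunk 4: at line 3 remove [dcf,ahg,dfe] add [hkqex] -> 7 lines: mjxc sco akepa ffqw hkqex tvqkh ppkb
Hunk 5: at line 2 remove [ffqw,hkqex] add [xabt] -> 6 lines: mjxc sco akepa xabt tvqkh ppkb
Hunk 6: at line 2 remove [akepa] add [zld] -> 6 lines: mjxc sco zld xabt tvqkh ppkb

Answer: mjxc
sco
zld
xabt
tvqkh
ppkb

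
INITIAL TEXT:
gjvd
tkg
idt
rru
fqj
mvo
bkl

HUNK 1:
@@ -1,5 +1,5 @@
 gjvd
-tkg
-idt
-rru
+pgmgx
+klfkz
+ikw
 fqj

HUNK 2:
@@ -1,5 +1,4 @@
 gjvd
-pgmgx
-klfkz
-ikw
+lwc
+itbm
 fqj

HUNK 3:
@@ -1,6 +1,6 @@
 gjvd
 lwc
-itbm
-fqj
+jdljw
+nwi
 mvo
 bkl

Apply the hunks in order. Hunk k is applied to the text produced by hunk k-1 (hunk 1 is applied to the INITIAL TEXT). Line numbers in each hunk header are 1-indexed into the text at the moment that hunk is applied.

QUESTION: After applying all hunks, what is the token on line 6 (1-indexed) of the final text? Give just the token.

Answer: bkl

Derivation:
Hunk 1: at line 1 remove [tkg,idt,rru] add [pgmgx,klfkz,ikw] -> 7 lines: gjvd pgmgx klfkz ikw fqj mvo bkl
Hunk 2: at line 1 remove [pgmgx,klfkz,ikw] add [lwc,itbm] -> 6 lines: gjvd lwc itbm fqj mvo bkl
Hunk 3: at line 1 remove [itbm,fqj] add [jdljw,nwi] -> 6 lines: gjvd lwc jdljw nwi mvo bkl
Final line 6: bkl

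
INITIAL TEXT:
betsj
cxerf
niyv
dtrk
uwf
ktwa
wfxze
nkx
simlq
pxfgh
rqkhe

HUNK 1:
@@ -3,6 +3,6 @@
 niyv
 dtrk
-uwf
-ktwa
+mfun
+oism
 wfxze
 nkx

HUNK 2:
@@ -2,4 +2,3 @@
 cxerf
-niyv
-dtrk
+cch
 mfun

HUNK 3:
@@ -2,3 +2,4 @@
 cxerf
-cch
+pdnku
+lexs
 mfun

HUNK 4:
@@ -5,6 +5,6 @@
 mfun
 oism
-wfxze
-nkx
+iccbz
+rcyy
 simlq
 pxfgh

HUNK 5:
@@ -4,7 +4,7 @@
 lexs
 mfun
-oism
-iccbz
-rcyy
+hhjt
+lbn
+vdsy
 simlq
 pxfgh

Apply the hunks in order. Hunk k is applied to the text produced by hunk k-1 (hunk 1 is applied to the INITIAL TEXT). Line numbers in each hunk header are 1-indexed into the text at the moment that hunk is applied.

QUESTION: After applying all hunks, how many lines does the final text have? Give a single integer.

Hunk 1: at line 3 remove [uwf,ktwa] add [mfun,oism] -> 11 lines: betsj cxerf niyv dtrk mfun oism wfxze nkx simlq pxfgh rqkhe
Hunk 2: at line 2 remove [niyv,dtrk] add [cch] -> 10 lines: betsj cxerf cch mfun oism wfxze nkx simlq pxfgh rqkhe
Hunk 3: at line 2 remove [cch] add [pdnku,lexs] -> 11 lines: betsj cxerf pdnku lexs mfun oism wfxze nkx simlq pxfgh rqkhe
Hunk 4: at line 5 remove [wfxze,nkx] add [iccbz,rcyy] -> 11 lines: betsj cxerf pdnku lexs mfun oism iccbz rcyy simlq pxfgh rqkhe
Hunk 5: at line 4 remove [oism,iccbz,rcyy] add [hhjt,lbn,vdsy] -> 11 lines: betsj cxerf pdnku lexs mfun hhjt lbn vdsy simlq pxfgh rqkhe
Final line count: 11

Answer: 11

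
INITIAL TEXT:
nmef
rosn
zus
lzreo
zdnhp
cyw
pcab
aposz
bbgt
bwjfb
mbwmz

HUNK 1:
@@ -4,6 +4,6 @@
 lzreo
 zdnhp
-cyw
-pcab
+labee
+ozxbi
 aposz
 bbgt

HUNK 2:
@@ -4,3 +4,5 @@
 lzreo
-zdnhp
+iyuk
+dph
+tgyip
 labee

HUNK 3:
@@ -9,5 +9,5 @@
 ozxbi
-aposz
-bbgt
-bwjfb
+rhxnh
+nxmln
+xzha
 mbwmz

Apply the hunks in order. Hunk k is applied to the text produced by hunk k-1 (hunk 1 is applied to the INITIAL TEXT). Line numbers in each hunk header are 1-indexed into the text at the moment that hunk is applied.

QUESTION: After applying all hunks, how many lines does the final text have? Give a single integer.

Answer: 13

Derivation:
Hunk 1: at line 4 remove [cyw,pcab] add [labee,ozxbi] -> 11 lines: nmef rosn zus lzreo zdnhp labee ozxbi aposz bbgt bwjfb mbwmz
Hunk 2: at line 4 remove [zdnhp] add [iyuk,dph,tgyip] -> 13 lines: nmef rosn zus lzreo iyuk dph tgyip labee ozxbi aposz bbgt bwjfb mbwmz
Hunk 3: at line 9 remove [aposz,bbgt,bwjfb] add [rhxnh,nxmln,xzha] -> 13 lines: nmef rosn zus lzreo iyuk dph tgyip labee ozxbi rhxnh nxmln xzha mbwmz
Final line count: 13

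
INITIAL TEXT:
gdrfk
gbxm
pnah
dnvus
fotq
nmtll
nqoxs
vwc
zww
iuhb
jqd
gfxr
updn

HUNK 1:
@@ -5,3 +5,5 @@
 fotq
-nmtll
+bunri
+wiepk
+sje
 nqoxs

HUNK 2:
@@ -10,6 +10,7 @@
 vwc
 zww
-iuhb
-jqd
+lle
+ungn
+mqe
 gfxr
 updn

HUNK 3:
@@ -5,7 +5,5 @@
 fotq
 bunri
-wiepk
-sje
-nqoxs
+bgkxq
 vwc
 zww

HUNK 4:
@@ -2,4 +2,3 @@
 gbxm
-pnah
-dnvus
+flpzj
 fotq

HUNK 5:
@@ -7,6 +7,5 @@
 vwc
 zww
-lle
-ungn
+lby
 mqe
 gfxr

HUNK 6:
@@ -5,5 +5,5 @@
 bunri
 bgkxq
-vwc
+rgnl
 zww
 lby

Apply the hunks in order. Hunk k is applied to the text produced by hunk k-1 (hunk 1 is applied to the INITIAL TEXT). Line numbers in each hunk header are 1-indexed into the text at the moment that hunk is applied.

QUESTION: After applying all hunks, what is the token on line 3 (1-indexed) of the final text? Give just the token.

Hunk 1: at line 5 remove [nmtll] add [bunri,wiepk,sje] -> 15 lines: gdrfk gbxm pnah dnvus fotq bunri wiepk sje nqoxs vwc zww iuhb jqd gfxr updn
Hunk 2: at line 10 remove [iuhb,jqd] add [lle,ungn,mqe] -> 16 lines: gdrfk gbxm pnah dnvus fotq bunri wiepk sje nqoxs vwc zww lle ungn mqe gfxr updn
Hunk 3: at line 5 remove [wiepk,sje,nqoxs] add [bgkxq] -> 14 lines: gdrfk gbxm pnah dnvus fotq bunri bgkxq vwc zww lle ungn mqe gfxr updn
Hunk 4: at line 2 remove [pnah,dnvus] add [flpzj] -> 13 lines: gdrfk gbxm flpzj fotq bunri bgkxq vwc zww lle ungn mqe gfxr updn
Hunk 5: at line 7 remove [lle,ungn] add [lby] -> 12 lines: gdrfk gbxm flpzj fotq bunri bgkxq vwc zww lby mqe gfxr updn
Hunk 6: at line 5 remove [vwc] add [rgnl] -> 12 lines: gdrfk gbxm flpzj fotq bunri bgkxq rgnl zww lby mqe gfxr updn
Final line 3: flpzj

Answer: flpzj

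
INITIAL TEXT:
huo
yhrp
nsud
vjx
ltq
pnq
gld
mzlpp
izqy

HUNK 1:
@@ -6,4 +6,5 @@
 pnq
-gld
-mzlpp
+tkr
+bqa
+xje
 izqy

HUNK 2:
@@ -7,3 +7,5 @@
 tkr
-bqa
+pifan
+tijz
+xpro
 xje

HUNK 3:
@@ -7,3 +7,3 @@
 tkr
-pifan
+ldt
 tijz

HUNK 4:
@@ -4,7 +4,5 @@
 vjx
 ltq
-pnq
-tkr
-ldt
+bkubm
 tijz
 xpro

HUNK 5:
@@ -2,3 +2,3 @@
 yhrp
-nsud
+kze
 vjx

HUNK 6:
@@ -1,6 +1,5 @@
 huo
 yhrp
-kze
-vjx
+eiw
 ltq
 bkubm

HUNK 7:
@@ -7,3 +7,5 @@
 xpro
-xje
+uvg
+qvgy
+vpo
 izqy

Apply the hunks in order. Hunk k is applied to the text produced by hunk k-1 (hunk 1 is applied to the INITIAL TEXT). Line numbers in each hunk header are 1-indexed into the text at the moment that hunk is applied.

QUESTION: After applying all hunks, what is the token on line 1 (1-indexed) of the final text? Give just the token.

Answer: huo

Derivation:
Hunk 1: at line 6 remove [gld,mzlpp] add [tkr,bqa,xje] -> 10 lines: huo yhrp nsud vjx ltq pnq tkr bqa xje izqy
Hunk 2: at line 7 remove [bqa] add [pifan,tijz,xpro] -> 12 lines: huo yhrp nsud vjx ltq pnq tkr pifan tijz xpro xje izqy
Hunk 3: at line 7 remove [pifan] add [ldt] -> 12 lines: huo yhrp nsud vjx ltq pnq tkr ldt tijz xpro xje izqy
Hunk 4: at line 4 remove [pnq,tkr,ldt] add [bkubm] -> 10 lines: huo yhrp nsud vjx ltq bkubm tijz xpro xje izqy
Hunk 5: at line 2 remove [nsud] add [kze] -> 10 lines: huo yhrp kze vjx ltq bkubm tijz xpro xje izqy
Hunk 6: at line 1 remove [kze,vjx] add [eiw] -> 9 lines: huo yhrp eiw ltq bkubm tijz xpro xje izqy
Hunk 7: at line 7 remove [xje] add [uvg,qvgy,vpo] -> 11 lines: huo yhrp eiw ltq bkubm tijz xpro uvg qvgy vpo izqy
Final line 1: huo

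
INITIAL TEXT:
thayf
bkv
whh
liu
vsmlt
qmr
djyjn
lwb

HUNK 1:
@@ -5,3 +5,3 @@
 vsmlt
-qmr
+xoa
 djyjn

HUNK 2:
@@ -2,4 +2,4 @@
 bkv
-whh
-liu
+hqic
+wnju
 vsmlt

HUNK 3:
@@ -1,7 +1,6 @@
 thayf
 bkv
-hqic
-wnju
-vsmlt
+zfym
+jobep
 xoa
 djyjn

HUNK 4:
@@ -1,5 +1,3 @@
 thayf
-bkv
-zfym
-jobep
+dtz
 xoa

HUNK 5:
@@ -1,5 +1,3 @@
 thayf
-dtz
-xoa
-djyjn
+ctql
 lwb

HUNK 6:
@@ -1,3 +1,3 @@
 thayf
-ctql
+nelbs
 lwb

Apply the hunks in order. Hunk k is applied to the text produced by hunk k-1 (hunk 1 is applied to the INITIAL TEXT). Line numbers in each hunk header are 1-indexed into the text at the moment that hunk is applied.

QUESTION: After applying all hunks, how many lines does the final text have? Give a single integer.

Hunk 1: at line 5 remove [qmr] add [xoa] -> 8 lines: thayf bkv whh liu vsmlt xoa djyjn lwb
Hunk 2: at line 2 remove [whh,liu] add [hqic,wnju] -> 8 lines: thayf bkv hqic wnju vsmlt xoa djyjn lwb
Hunk 3: at line 1 remove [hqic,wnju,vsmlt] add [zfym,jobep] -> 7 lines: thayf bkv zfym jobep xoa djyjn lwb
Hunk 4: at line 1 remove [bkv,zfym,jobep] add [dtz] -> 5 lines: thayf dtz xoa djyjn lwb
Hunk 5: at line 1 remove [dtz,xoa,djyjn] add [ctql] -> 3 lines: thayf ctql lwb
Hunk 6: at line 1 remove [ctql] add [nelbs] -> 3 lines: thayf nelbs lwb
Final line count: 3

Answer: 3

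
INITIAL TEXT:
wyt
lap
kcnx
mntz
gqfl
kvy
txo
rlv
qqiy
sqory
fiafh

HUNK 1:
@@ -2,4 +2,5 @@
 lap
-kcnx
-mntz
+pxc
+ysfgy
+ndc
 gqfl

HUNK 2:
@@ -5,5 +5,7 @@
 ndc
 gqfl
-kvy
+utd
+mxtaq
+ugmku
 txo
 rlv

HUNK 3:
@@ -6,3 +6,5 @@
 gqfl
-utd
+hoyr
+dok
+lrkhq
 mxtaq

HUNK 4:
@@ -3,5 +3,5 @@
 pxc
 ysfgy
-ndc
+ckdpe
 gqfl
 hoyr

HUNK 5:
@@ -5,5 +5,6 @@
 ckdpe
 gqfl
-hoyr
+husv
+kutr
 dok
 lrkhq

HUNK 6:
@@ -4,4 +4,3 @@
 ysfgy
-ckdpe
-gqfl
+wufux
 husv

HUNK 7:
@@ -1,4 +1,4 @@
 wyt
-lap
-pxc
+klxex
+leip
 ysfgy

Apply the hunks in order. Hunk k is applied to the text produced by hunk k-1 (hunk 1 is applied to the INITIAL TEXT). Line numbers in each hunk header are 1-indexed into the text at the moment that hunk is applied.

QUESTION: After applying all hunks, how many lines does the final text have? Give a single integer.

Hunk 1: at line 2 remove [kcnx,mntz] add [pxc,ysfgy,ndc] -> 12 lines: wyt lap pxc ysfgy ndc gqfl kvy txo rlv qqiy sqory fiafh
Hunk 2: at line 5 remove [kvy] add [utd,mxtaq,ugmku] -> 14 lines: wyt lap pxc ysfgy ndc gqfl utd mxtaq ugmku txo rlv qqiy sqory fiafh
Hunk 3: at line 6 remove [utd] add [hoyr,dok,lrkhq] -> 16 lines: wyt lap pxc ysfgy ndc gqfl hoyr dok lrkhq mxtaq ugmku txo rlv qqiy sqory fiafh
Hunk 4: at line 3 remove [ndc] add [ckdpe] -> 16 lines: wyt lap pxc ysfgy ckdpe gqfl hoyr dok lrkhq mxtaq ugmku txo rlv qqiy sqory fiafh
Hunk 5: at line 5 remove [hoyr] add [husv,kutr] -> 17 lines: wyt lap pxc ysfgy ckdpe gqfl husv kutr dok lrkhq mxtaq ugmku txo rlv qqiy sqory fiafh
Hunk 6: at line 4 remove [ckdpe,gqfl] add [wufux] -> 16 lines: wyt lap pxc ysfgy wufux husv kutr dok lrkhq mxtaq ugmku txo rlv qqiy sqory fiafh
Hunk 7: at line 1 remove [lap,pxc] add [klxex,leip] -> 16 lines: wyt klxex leip ysfgy wufux husv kutr dok lrkhq mxtaq ugmku txo rlv qqiy sqory fiafh
Final line count: 16

Answer: 16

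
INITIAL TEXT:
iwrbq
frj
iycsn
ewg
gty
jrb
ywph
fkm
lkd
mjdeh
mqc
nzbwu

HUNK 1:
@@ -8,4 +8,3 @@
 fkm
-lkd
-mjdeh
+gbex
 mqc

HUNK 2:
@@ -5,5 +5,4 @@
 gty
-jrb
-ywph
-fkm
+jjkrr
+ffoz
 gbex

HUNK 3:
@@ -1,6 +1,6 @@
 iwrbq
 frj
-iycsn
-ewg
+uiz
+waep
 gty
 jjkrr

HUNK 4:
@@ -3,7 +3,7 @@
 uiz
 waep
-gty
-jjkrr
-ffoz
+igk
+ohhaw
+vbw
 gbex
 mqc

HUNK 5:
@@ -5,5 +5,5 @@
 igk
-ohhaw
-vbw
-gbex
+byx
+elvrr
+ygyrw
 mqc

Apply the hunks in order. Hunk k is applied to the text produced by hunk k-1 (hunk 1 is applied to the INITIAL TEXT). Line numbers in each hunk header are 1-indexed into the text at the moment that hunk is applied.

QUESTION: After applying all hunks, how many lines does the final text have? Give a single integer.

Answer: 10

Derivation:
Hunk 1: at line 8 remove [lkd,mjdeh] add [gbex] -> 11 lines: iwrbq frj iycsn ewg gty jrb ywph fkm gbex mqc nzbwu
Hunk 2: at line 5 remove [jrb,ywph,fkm] add [jjkrr,ffoz] -> 10 lines: iwrbq frj iycsn ewg gty jjkrr ffoz gbex mqc nzbwu
Hunk 3: at line 1 remove [iycsn,ewg] add [uiz,waep] -> 10 lines: iwrbq frj uiz waep gty jjkrr ffoz gbex mqc nzbwu
Hunk 4: at line 3 remove [gty,jjkrr,ffoz] add [igk,ohhaw,vbw] -> 10 lines: iwrbq frj uiz waep igk ohhaw vbw gbex mqc nzbwu
Hunk 5: at line 5 remove [ohhaw,vbw,gbex] add [byx,elvrr,ygyrw] -> 10 lines: iwrbq frj uiz waep igk byx elvrr ygyrw mqc nzbwu
Final line count: 10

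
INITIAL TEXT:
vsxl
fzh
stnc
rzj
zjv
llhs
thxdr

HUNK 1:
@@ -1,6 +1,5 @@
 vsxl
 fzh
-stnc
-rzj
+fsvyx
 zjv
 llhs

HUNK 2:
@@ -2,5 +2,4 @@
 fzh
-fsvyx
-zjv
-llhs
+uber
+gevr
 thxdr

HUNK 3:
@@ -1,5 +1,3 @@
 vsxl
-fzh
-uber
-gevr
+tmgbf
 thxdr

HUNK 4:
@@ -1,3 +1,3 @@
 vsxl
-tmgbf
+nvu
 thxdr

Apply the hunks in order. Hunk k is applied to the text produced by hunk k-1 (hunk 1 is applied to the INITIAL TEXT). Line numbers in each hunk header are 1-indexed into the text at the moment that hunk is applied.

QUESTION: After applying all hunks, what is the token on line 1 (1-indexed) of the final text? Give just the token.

Hunk 1: at line 1 remove [stnc,rzj] add [fsvyx] -> 6 lines: vsxl fzh fsvyx zjv llhs thxdr
Hunk 2: at line 2 remove [fsvyx,zjv,llhs] add [uber,gevr] -> 5 lines: vsxl fzh uber gevr thxdr
Hunk 3: at line 1 remove [fzh,uber,gevr] add [tmgbf] -> 3 lines: vsxl tmgbf thxdr
Hunk 4: at line 1 remove [tmgbf] add [nvu] -> 3 lines: vsxl nvu thxdr
Final line 1: vsxl

Answer: vsxl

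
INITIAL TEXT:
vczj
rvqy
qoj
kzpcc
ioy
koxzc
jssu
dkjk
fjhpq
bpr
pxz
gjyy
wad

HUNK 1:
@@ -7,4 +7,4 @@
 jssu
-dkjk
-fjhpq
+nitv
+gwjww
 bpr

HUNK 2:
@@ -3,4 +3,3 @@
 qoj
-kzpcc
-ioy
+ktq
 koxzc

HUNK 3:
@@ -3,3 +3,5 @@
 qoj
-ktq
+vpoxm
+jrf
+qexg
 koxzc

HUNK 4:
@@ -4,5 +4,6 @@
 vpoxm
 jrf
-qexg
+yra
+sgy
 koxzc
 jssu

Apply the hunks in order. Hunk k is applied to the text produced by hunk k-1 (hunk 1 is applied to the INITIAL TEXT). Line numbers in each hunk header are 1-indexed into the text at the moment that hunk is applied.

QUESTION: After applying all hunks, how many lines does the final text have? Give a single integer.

Answer: 15

Derivation:
Hunk 1: at line 7 remove [dkjk,fjhpq] add [nitv,gwjww] -> 13 lines: vczj rvqy qoj kzpcc ioy koxzc jssu nitv gwjww bpr pxz gjyy wad
Hunk 2: at line 3 remove [kzpcc,ioy] add [ktq] -> 12 lines: vczj rvqy qoj ktq koxzc jssu nitv gwjww bpr pxz gjyy wad
Hunk 3: at line 3 remove [ktq] add [vpoxm,jrf,qexg] -> 14 lines: vczj rvqy qoj vpoxm jrf qexg koxzc jssu nitv gwjww bpr pxz gjyy wad
Hunk 4: at line 4 remove [qexg] add [yra,sgy] -> 15 lines: vczj rvqy qoj vpoxm jrf yra sgy koxzc jssu nitv gwjww bpr pxz gjyy wad
Final line count: 15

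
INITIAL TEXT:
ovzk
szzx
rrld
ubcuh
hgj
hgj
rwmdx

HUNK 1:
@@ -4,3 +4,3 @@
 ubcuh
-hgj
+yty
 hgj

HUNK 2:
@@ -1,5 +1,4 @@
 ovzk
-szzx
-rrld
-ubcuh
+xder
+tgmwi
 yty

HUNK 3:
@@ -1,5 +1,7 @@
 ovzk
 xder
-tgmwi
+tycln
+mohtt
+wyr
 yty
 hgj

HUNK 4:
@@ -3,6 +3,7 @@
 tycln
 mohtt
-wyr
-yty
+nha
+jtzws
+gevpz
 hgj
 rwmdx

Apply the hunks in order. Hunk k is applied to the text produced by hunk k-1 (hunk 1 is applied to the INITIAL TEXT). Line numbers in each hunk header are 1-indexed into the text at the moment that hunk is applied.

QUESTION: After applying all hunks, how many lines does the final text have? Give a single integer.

Answer: 9

Derivation:
Hunk 1: at line 4 remove [hgj] add [yty] -> 7 lines: ovzk szzx rrld ubcuh yty hgj rwmdx
Hunk 2: at line 1 remove [szzx,rrld,ubcuh] add [xder,tgmwi] -> 6 lines: ovzk xder tgmwi yty hgj rwmdx
Hunk 3: at line 1 remove [tgmwi] add [tycln,mohtt,wyr] -> 8 lines: ovzk xder tycln mohtt wyr yty hgj rwmdx
Hunk 4: at line 3 remove [wyr,yty] add [nha,jtzws,gevpz] -> 9 lines: ovzk xder tycln mohtt nha jtzws gevpz hgj rwmdx
Final line count: 9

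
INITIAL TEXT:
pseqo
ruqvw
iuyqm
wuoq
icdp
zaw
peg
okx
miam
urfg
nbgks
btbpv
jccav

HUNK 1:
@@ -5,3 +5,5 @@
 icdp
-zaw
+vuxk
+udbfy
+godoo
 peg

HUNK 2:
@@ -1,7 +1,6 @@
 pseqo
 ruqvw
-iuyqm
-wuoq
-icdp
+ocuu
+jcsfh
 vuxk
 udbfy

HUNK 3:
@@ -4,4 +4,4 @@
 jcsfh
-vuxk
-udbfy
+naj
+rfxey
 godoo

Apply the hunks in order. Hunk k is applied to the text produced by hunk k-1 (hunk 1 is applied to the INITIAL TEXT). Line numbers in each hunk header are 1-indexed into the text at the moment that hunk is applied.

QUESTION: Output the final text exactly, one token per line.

Hunk 1: at line 5 remove [zaw] add [vuxk,udbfy,godoo] -> 15 lines: pseqo ruqvw iuyqm wuoq icdp vuxk udbfy godoo peg okx miam urfg nbgks btbpv jccav
Hunk 2: at line 1 remove [iuyqm,wuoq,icdp] add [ocuu,jcsfh] -> 14 lines: pseqo ruqvw ocuu jcsfh vuxk udbfy godoo peg okx miam urfg nbgks btbpv jccav
Hunk 3: at line 4 remove [vuxk,udbfy] add [naj,rfxey] -> 14 lines: pseqo ruqvw ocuu jcsfh naj rfxey godoo peg okx miam urfg nbgks btbpv jccav

Answer: pseqo
ruqvw
ocuu
jcsfh
naj
rfxey
godoo
peg
okx
miam
urfg
nbgks
btbpv
jccav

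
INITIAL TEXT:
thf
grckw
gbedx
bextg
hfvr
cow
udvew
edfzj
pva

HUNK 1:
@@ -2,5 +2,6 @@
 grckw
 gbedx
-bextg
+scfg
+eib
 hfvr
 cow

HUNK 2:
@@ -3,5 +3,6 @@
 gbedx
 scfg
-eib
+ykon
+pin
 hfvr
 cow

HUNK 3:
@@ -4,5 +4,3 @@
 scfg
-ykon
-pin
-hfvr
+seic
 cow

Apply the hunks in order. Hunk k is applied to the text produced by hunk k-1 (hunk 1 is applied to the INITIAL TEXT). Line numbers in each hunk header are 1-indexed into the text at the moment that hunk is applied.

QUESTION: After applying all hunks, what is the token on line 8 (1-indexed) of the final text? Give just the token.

Hunk 1: at line 2 remove [bextg] add [scfg,eib] -> 10 lines: thf grckw gbedx scfg eib hfvr cow udvew edfzj pva
Hunk 2: at line 3 remove [eib] add [ykon,pin] -> 11 lines: thf grckw gbedx scfg ykon pin hfvr cow udvew edfzj pva
Hunk 3: at line 4 remove [ykon,pin,hfvr] add [seic] -> 9 lines: thf grckw gbedx scfg seic cow udvew edfzj pva
Final line 8: edfzj

Answer: edfzj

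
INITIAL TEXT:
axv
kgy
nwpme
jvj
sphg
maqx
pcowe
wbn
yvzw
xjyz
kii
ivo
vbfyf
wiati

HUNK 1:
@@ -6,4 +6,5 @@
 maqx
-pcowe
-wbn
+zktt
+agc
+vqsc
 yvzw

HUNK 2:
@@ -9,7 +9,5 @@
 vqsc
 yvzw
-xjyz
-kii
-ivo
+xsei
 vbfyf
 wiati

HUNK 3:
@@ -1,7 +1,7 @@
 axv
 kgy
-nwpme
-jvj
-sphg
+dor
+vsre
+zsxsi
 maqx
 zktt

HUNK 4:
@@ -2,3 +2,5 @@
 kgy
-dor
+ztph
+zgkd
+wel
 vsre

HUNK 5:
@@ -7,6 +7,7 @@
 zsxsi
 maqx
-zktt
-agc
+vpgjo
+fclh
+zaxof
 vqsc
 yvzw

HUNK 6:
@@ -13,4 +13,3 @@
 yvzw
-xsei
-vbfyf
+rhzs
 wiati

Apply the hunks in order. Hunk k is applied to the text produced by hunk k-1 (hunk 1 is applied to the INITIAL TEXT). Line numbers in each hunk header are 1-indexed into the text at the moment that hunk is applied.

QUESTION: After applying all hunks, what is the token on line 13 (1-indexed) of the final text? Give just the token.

Hunk 1: at line 6 remove [pcowe,wbn] add [zktt,agc,vqsc] -> 15 lines: axv kgy nwpme jvj sphg maqx zktt agc vqsc yvzw xjyz kii ivo vbfyf wiati
Hunk 2: at line 9 remove [xjyz,kii,ivo] add [xsei] -> 13 lines: axv kgy nwpme jvj sphg maqx zktt agc vqsc yvzw xsei vbfyf wiati
Hunk 3: at line 1 remove [nwpme,jvj,sphg] add [dor,vsre,zsxsi] -> 13 lines: axv kgy dor vsre zsxsi maqx zktt agc vqsc yvzw xsei vbfyf wiati
Hunk 4: at line 2 remove [dor] add [ztph,zgkd,wel] -> 15 lines: axv kgy ztph zgkd wel vsre zsxsi maqx zktt agc vqsc yvzw xsei vbfyf wiati
Hunk 5: at line 7 remove [zktt,agc] add [vpgjo,fclh,zaxof] -> 16 lines: axv kgy ztph zgkd wel vsre zsxsi maqx vpgjo fclh zaxof vqsc yvzw xsei vbfyf wiati
Hunk 6: at line 13 remove [xsei,vbfyf] add [rhzs] -> 15 lines: axv kgy ztph zgkd wel vsre zsxsi maqx vpgjo fclh zaxof vqsc yvzw rhzs wiati
Final line 13: yvzw

Answer: yvzw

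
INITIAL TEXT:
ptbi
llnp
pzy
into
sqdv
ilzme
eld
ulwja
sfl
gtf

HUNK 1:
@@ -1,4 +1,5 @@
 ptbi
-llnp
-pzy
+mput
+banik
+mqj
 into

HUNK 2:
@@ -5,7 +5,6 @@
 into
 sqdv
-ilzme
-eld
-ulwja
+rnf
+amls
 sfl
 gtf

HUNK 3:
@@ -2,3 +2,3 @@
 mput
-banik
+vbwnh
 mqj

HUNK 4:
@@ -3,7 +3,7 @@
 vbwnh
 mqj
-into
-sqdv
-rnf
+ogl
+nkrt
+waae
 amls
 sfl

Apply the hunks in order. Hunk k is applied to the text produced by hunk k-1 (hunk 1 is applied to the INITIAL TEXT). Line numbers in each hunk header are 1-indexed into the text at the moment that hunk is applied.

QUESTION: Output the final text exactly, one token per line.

Hunk 1: at line 1 remove [llnp,pzy] add [mput,banik,mqj] -> 11 lines: ptbi mput banik mqj into sqdv ilzme eld ulwja sfl gtf
Hunk 2: at line 5 remove [ilzme,eld,ulwja] add [rnf,amls] -> 10 lines: ptbi mput banik mqj into sqdv rnf amls sfl gtf
Hunk 3: at line 2 remove [banik] add [vbwnh] -> 10 lines: ptbi mput vbwnh mqj into sqdv rnf amls sfl gtf
Hunk 4: at line 3 remove [into,sqdv,rnf] add [ogl,nkrt,waae] -> 10 lines: ptbi mput vbwnh mqj ogl nkrt waae amls sfl gtf

Answer: ptbi
mput
vbwnh
mqj
ogl
nkrt
waae
amls
sfl
gtf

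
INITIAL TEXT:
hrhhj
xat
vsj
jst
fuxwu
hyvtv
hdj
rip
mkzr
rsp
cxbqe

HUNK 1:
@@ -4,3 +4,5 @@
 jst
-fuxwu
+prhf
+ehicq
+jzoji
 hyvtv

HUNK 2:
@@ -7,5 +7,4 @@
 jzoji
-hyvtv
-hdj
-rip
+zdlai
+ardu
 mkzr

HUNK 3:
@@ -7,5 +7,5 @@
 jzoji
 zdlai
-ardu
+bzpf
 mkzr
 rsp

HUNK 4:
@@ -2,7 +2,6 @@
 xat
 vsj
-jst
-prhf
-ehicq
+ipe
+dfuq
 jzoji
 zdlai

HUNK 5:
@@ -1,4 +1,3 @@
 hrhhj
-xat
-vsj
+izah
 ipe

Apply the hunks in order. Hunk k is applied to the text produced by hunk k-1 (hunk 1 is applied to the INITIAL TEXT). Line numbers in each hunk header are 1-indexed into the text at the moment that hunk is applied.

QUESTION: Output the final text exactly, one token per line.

Hunk 1: at line 4 remove [fuxwu] add [prhf,ehicq,jzoji] -> 13 lines: hrhhj xat vsj jst prhf ehicq jzoji hyvtv hdj rip mkzr rsp cxbqe
Hunk 2: at line 7 remove [hyvtv,hdj,rip] add [zdlai,ardu] -> 12 lines: hrhhj xat vsj jst prhf ehicq jzoji zdlai ardu mkzr rsp cxbqe
Hunk 3: at line 7 remove [ardu] add [bzpf] -> 12 lines: hrhhj xat vsj jst prhf ehicq jzoji zdlai bzpf mkzr rsp cxbqe
Hunk 4: at line 2 remove [jst,prhf,ehicq] add [ipe,dfuq] -> 11 lines: hrhhj xat vsj ipe dfuq jzoji zdlai bzpf mkzr rsp cxbqe
Hunk 5: at line 1 remove [xat,vsj] add [izah] -> 10 lines: hrhhj izah ipe dfuq jzoji zdlai bzpf mkzr rsp cxbqe

Answer: hrhhj
izah
ipe
dfuq
jzoji
zdlai
bzpf
mkzr
rsp
cxbqe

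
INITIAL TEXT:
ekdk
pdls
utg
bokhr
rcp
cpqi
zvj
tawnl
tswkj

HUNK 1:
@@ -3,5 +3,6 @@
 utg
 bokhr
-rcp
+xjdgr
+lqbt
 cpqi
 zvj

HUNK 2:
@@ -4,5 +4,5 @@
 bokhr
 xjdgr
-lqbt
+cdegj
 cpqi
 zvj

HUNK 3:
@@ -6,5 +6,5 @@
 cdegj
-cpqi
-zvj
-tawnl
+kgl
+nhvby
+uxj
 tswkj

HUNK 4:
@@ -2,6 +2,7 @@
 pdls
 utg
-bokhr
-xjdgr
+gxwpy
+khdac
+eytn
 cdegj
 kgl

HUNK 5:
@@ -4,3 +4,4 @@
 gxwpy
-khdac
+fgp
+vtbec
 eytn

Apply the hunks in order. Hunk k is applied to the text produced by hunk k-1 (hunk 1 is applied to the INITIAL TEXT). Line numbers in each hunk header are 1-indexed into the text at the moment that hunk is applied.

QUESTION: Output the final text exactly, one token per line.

Answer: ekdk
pdls
utg
gxwpy
fgp
vtbec
eytn
cdegj
kgl
nhvby
uxj
tswkj

Derivation:
Hunk 1: at line 3 remove [rcp] add [xjdgr,lqbt] -> 10 lines: ekdk pdls utg bokhr xjdgr lqbt cpqi zvj tawnl tswkj
Hunk 2: at line 4 remove [lqbt] add [cdegj] -> 10 lines: ekdk pdls utg bokhr xjdgr cdegj cpqi zvj tawnl tswkj
Hunk 3: at line 6 remove [cpqi,zvj,tawnl] add [kgl,nhvby,uxj] -> 10 lines: ekdk pdls utg bokhr xjdgr cdegj kgl nhvby uxj tswkj
Hunk 4: at line 2 remove [bokhr,xjdgr] add [gxwpy,khdac,eytn] -> 11 lines: ekdk pdls utg gxwpy khdac eytn cdegj kgl nhvby uxj tswkj
Hunk 5: at line 4 remove [khdac] add [fgp,vtbec] -> 12 lines: ekdk pdls utg gxwpy fgp vtbec eytn cdegj kgl nhvby uxj tswkj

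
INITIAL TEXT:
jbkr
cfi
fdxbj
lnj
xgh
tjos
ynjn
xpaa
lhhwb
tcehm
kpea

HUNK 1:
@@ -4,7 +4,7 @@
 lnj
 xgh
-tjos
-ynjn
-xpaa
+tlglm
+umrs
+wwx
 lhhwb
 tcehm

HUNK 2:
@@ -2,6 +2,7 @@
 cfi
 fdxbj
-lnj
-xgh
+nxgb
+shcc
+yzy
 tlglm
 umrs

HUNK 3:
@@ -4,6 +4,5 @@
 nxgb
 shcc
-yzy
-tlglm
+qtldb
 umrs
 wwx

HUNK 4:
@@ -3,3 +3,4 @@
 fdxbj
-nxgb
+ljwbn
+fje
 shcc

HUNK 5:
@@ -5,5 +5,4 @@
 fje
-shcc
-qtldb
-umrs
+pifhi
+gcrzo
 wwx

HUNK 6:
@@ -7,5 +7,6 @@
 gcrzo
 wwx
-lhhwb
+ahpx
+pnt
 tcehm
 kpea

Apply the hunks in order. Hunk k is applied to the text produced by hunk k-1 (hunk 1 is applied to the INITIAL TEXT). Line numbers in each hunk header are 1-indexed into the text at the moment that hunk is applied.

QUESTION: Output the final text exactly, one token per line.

Hunk 1: at line 4 remove [tjos,ynjn,xpaa] add [tlglm,umrs,wwx] -> 11 lines: jbkr cfi fdxbj lnj xgh tlglm umrs wwx lhhwb tcehm kpea
Hunk 2: at line 2 remove [lnj,xgh] add [nxgb,shcc,yzy] -> 12 lines: jbkr cfi fdxbj nxgb shcc yzy tlglm umrs wwx lhhwb tcehm kpea
Hunk 3: at line 4 remove [yzy,tlglm] add [qtldb] -> 11 lines: jbkr cfi fdxbj nxgb shcc qtldb umrs wwx lhhwb tcehm kpea
Hunk 4: at line 3 remove [nxgb] add [ljwbn,fje] -> 12 lines: jbkr cfi fdxbj ljwbn fje shcc qtldb umrs wwx lhhwb tcehm kpea
Hunk 5: at line 5 remove [shcc,qtldb,umrs] add [pifhi,gcrzo] -> 11 lines: jbkr cfi fdxbj ljwbn fje pifhi gcrzo wwx lhhwb tcehm kpea
Hunk 6: at line 7 remove [lhhwb] add [ahpx,pnt] -> 12 lines: jbkr cfi fdxbj ljwbn fje pifhi gcrzo wwx ahpx pnt tcehm kpea

Answer: jbkr
cfi
fdxbj
ljwbn
fje
pifhi
gcrzo
wwx
ahpx
pnt
tcehm
kpea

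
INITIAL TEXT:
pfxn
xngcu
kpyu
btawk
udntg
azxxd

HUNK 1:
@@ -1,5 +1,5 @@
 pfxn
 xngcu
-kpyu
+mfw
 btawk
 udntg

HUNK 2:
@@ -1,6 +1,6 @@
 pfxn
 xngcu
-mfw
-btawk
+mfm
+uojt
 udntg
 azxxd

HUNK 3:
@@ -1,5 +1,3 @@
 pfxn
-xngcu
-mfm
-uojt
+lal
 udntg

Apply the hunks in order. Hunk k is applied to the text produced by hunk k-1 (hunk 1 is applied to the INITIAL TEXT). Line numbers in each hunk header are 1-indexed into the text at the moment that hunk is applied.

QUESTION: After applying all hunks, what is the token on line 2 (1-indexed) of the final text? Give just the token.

Hunk 1: at line 1 remove [kpyu] add [mfw] -> 6 lines: pfxn xngcu mfw btawk udntg azxxd
Hunk 2: at line 1 remove [mfw,btawk] add [mfm,uojt] -> 6 lines: pfxn xngcu mfm uojt udntg azxxd
Hunk 3: at line 1 remove [xngcu,mfm,uojt] add [lal] -> 4 lines: pfxn lal udntg azxxd
Final line 2: lal

Answer: lal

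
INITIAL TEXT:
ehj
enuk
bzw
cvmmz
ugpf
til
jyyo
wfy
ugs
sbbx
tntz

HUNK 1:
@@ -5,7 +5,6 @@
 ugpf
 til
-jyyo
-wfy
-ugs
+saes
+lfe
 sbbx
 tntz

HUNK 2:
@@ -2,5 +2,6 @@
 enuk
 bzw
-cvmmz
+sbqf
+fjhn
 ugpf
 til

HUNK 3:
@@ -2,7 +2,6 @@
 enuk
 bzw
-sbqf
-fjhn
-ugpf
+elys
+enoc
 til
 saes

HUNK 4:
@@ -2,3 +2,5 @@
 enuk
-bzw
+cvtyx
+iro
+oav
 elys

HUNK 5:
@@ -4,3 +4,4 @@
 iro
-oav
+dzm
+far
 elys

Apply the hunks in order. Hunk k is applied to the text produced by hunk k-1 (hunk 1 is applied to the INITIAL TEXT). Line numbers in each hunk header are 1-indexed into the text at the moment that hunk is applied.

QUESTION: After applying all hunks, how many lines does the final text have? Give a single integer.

Answer: 13

Derivation:
Hunk 1: at line 5 remove [jyyo,wfy,ugs] add [saes,lfe] -> 10 lines: ehj enuk bzw cvmmz ugpf til saes lfe sbbx tntz
Hunk 2: at line 2 remove [cvmmz] add [sbqf,fjhn] -> 11 lines: ehj enuk bzw sbqf fjhn ugpf til saes lfe sbbx tntz
Hunk 3: at line 2 remove [sbqf,fjhn,ugpf] add [elys,enoc] -> 10 lines: ehj enuk bzw elys enoc til saes lfe sbbx tntz
Hunk 4: at line 2 remove [bzw] add [cvtyx,iro,oav] -> 12 lines: ehj enuk cvtyx iro oav elys enoc til saes lfe sbbx tntz
Hunk 5: at line 4 remove [oav] add [dzm,far] -> 13 lines: ehj enuk cvtyx iro dzm far elys enoc til saes lfe sbbx tntz
Final line count: 13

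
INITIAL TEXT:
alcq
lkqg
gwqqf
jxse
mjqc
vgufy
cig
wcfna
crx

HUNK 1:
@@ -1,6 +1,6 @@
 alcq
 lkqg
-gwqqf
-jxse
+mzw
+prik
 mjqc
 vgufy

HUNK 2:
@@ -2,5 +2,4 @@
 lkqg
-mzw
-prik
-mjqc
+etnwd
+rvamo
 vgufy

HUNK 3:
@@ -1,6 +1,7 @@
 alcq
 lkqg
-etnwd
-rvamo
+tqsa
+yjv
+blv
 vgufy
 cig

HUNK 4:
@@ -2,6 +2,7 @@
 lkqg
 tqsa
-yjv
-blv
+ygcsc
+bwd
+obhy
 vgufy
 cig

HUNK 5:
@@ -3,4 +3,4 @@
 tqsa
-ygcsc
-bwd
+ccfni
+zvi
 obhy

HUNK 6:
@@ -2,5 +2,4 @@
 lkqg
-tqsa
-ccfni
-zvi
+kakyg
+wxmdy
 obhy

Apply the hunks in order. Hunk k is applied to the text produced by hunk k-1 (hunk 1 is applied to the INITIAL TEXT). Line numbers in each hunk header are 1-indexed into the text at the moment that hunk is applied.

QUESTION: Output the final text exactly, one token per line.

Answer: alcq
lkqg
kakyg
wxmdy
obhy
vgufy
cig
wcfna
crx

Derivation:
Hunk 1: at line 1 remove [gwqqf,jxse] add [mzw,prik] -> 9 lines: alcq lkqg mzw prik mjqc vgufy cig wcfna crx
Hunk 2: at line 2 remove [mzw,prik,mjqc] add [etnwd,rvamo] -> 8 lines: alcq lkqg etnwd rvamo vgufy cig wcfna crx
Hunk 3: at line 1 remove [etnwd,rvamo] add [tqsa,yjv,blv] -> 9 lines: alcq lkqg tqsa yjv blv vgufy cig wcfna crx
Hunk 4: at line 2 remove [yjv,blv] add [ygcsc,bwd,obhy] -> 10 lines: alcq lkqg tqsa ygcsc bwd obhy vgufy cig wcfna crx
Hunk 5: at line 3 remove [ygcsc,bwd] add [ccfni,zvi] -> 10 lines: alcq lkqg tqsa ccfni zvi obhy vgufy cig wcfna crx
Hunk 6: at line 2 remove [tqsa,ccfni,zvi] add [kakyg,wxmdy] -> 9 lines: alcq lkqg kakyg wxmdy obhy vgufy cig wcfna crx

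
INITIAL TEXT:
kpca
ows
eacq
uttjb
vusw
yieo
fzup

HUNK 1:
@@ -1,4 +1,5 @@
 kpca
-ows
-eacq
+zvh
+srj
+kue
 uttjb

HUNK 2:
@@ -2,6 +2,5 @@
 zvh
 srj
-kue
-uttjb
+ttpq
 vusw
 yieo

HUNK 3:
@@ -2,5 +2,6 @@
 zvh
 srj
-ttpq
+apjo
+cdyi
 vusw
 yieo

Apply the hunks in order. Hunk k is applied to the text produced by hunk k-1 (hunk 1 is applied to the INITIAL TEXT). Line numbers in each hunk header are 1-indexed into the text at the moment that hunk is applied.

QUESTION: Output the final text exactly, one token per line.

Hunk 1: at line 1 remove [ows,eacq] add [zvh,srj,kue] -> 8 lines: kpca zvh srj kue uttjb vusw yieo fzup
Hunk 2: at line 2 remove [kue,uttjb] add [ttpq] -> 7 lines: kpca zvh srj ttpq vusw yieo fzup
Hunk 3: at line 2 remove [ttpq] add [apjo,cdyi] -> 8 lines: kpca zvh srj apjo cdyi vusw yieo fzup

Answer: kpca
zvh
srj
apjo
cdyi
vusw
yieo
fzup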